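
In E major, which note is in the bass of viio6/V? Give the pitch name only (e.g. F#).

C#

The applied chord viio6/V is rooted on A#: A#-C#-E.
The figure 6 means first inversion — the third is in the bass.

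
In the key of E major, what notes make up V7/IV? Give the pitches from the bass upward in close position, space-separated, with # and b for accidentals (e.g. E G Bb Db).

E G# B D

The slash means an applied dominant: we want the dominant of IV. In E major, IV is A major, and its dominant is built on E.
Building a dominant seventh chord on E gives E-G#-B-D.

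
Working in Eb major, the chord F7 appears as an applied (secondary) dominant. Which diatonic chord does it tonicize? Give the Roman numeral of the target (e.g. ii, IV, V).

The chord is a dominant seventh chord on F.
A dominant resolves down a perfect fifth: F → Bb. In Eb major, Bb is scale degree 5, i.e. V.

V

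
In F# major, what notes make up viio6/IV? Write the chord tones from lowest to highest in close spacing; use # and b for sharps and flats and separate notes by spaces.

The slash marks an applied leading-tone chord: viio of IV. In F# major, IV is B, so the leading tone to it is A#, a half step below.
Building a diminished triad on A# gives A#-C#-E.
With the 6 figure the chord is in first inversion; from the bass C# upward in close position it reads C#-E-A#.

C# E A#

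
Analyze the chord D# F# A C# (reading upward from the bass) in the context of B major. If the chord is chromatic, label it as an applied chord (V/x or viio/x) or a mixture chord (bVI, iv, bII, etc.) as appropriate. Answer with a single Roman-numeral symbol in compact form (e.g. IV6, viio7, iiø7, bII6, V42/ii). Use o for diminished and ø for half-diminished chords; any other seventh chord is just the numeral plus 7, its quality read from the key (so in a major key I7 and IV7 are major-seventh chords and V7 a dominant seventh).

viiø7/IV

The pitches D#-F#-A-C# form a half-diminished seventh chord rooted on D#.
D# sits a half step below E (IV in B major); a diminished chord there is the applied leading-tone chord of IV.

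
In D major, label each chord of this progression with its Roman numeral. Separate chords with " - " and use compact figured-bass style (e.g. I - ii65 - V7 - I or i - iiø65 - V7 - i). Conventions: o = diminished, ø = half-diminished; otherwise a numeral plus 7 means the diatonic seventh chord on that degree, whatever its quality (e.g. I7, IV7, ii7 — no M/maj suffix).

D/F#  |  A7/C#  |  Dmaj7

D/F#: major triad on D = scale degree 1 → I6.
A7/C# has root A, degree 5 in D major, so V65.
Dmaj7: major seventh chord on D = scale degree 1 → I7.

I6 - V65 - I7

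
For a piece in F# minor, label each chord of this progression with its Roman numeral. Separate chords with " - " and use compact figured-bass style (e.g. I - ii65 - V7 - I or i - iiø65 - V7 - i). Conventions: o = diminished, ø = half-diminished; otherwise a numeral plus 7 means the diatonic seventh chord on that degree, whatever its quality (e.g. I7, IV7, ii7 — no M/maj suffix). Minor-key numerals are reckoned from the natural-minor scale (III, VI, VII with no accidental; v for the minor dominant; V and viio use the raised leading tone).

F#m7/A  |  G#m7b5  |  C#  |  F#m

F#m7/A has root F#, degree 1 in F# minor, so i65.
G#m7b5: root G# is the supertonic; half-diminished seventh chord there is iiø7.
C#: root C# is the dominant; major triad there is V.
F#m: root F# is the tonic; minor triad there is i.

i65 - iiø7 - V - i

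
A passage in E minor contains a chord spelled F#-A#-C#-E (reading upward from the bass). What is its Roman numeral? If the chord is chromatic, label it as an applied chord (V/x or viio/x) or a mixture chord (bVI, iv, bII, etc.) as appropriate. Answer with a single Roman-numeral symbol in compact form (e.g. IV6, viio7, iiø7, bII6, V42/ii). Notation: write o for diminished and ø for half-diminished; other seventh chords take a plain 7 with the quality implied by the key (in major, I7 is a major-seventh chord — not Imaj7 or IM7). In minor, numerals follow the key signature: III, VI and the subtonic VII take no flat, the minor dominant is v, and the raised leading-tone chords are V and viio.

V7/V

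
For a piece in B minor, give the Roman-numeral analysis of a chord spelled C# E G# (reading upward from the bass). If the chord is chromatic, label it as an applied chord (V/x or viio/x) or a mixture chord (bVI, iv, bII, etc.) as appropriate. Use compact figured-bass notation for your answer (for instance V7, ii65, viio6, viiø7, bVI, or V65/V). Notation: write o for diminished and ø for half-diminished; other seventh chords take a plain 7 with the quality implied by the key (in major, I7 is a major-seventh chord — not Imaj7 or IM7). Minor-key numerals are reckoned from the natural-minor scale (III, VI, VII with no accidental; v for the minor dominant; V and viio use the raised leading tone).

The pitches C#-E-G# form a minor triad rooted on C#.
C# is the second degree of B minor. This is the minor supertonic, borrowed from the parallel major (the Dorian ii).

ii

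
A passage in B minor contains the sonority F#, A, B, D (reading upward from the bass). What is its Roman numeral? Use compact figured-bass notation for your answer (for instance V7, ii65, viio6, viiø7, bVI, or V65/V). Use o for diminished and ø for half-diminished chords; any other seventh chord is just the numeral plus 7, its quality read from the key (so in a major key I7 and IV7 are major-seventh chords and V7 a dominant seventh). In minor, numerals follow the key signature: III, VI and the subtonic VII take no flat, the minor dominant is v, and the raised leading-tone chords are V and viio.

i43

The pitches B-D-F#-A form a minor seventh chord rooted on B.
B is scale degree 1 in B minor, and a minor seventh chord on that degree is written i7.
With F# in the bass the chord is in second inversion, so the figured bass is 43.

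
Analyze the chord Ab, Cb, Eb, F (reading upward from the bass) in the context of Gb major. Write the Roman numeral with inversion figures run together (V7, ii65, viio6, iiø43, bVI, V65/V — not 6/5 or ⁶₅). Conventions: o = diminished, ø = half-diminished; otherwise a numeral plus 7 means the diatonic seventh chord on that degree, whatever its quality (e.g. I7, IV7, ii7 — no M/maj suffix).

The pitches F-Ab-Cb-Eb form a half-diminished seventh chord rooted on F.
F is scale degree 7 in Gb major, and a half-diminished seventh chord on that degree is written viiø7.
With Ab in the bass the chord is in first inversion, so the figured bass is 65.

viiø65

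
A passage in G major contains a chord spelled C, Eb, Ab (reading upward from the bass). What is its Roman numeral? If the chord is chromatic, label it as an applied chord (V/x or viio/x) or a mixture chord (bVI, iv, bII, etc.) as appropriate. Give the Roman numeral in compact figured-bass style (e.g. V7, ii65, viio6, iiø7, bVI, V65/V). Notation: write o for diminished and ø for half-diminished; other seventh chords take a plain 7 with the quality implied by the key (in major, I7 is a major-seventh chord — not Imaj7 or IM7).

The pitches Ab-C-Eb form a major triad rooted on Ab.
Ab is the lowered second degree of G major (diatonic 2 would be A). This is the Neapolitan sixth — a major triad on the lowered second degree, here in its customary first inversion.
With C in the bass the chord is in first inversion, so the figured bass is 6.

bII6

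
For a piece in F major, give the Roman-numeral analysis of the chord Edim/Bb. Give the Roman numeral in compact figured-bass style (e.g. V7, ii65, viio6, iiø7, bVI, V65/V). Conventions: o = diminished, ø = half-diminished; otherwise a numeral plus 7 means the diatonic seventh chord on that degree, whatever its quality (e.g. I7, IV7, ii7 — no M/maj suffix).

viio64

The pitches E-G-Bb form a diminished triad rooted on E.
E is scale degree 7 in F major, and a diminished triad on that degree is written viio.
With Bb in the bass the chord is in second inversion, so the figured bass is 64.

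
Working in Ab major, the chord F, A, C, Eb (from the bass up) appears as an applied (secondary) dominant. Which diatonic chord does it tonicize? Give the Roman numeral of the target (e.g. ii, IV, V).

ii

The chord is a dominant seventh chord on F.
A dominant resolves down a perfect fifth: F → Bb. In Ab major, Bb is scale degree 2, i.e. ii.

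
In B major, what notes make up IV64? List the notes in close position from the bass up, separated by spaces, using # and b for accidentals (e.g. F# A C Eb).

B E G#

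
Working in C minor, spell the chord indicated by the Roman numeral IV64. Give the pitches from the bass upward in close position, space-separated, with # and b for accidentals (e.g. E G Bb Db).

C F A

Scale degree 4 in C minor is F; here the chord built on it is altered to a major triad. IV64 is the major subdominant, borrowed from the parallel major.
So the chord is F-A-C, a major triad.
The figured bass 64 indicates second inversion, placing the fifth (C) in the bass: C-F-A.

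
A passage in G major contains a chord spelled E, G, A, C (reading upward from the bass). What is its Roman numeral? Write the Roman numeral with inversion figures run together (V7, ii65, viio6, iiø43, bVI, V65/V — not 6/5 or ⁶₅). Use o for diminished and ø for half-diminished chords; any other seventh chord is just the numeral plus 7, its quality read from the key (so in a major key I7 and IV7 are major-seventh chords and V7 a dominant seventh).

ii43

Stacked in thirds the chord is A-C-E-G: a minor seventh chord on A.
A is scale degree 2 in G major, and a minor seventh chord on that degree is written ii7.
With E in the bass the chord is in second inversion, so the figured bass is 43.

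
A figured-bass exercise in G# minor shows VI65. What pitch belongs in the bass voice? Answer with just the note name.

VI in G# minor has root E; the chord is E-G#-B-D#.
The figure 65 means first inversion — the third is in the bass.

G#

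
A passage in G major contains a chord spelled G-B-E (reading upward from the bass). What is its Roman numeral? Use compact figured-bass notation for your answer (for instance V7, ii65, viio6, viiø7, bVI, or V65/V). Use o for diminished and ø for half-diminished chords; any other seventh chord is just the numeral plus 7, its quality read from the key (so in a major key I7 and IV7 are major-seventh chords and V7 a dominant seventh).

vi6

The pitches E-G-B form a minor triad rooted on E.
E is scale degree 6 in G major, and a minor triad on that degree is written vi.
With G in the bass the chord is in first inversion, so the figured bass is 6.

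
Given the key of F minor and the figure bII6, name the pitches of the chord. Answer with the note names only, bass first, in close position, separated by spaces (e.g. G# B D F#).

bII6 is the Neapolitan sixth — a major triad on the lowered second degree, here in its customary first inversion. In F minor that root is Gb.
So the chord is Gb-Bb-Db, a major triad.
With the 6 figure the chord is in first inversion; from the bass Bb upward in close position it reads Bb-Db-Gb.

Bb Db Gb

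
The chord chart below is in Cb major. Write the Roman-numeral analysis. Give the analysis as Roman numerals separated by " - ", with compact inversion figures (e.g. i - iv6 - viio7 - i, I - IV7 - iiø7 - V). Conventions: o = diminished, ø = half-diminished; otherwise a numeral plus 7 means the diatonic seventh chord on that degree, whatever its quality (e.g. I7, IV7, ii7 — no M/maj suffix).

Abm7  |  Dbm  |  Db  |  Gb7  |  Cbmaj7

vi7 - ii - V/V - V7 - I7

Abm7: minor seventh chord on Ab = scale degree 6 → vi7.
Dbm: minor triad on Db = scale degree 2 → ii.
Db: chromatic; Db is V of V, so V/V.
Gb7: root Gb is the dominant; dominant seventh chord there is V7.
Cbmaj7: root Cb is the tonic; major seventh chord there is I7.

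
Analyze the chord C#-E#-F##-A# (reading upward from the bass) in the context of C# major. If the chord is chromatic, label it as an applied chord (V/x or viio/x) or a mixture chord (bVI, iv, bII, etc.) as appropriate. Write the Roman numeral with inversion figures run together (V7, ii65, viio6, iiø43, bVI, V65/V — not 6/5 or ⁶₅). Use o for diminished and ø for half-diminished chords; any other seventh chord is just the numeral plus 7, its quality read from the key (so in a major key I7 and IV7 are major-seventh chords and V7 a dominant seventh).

viiø43/V

The pitches F##-A#-C#-E# form a half-diminished seventh chord rooted on F##.
F## sits a half step below G# (V in C# major); a diminished chord there is the applied leading-tone chord of V.
With C# in the bass the chord is in second inversion, so the figured bass is 43.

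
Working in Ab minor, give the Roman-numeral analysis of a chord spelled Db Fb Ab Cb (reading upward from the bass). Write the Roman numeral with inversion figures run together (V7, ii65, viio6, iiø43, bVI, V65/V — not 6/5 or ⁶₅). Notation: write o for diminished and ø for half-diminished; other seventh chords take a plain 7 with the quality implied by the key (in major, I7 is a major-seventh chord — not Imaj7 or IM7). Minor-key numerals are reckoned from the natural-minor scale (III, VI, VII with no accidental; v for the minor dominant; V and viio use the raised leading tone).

iv7

Stacked in thirds the chord is Db-Fb-Ab-Cb: a minor seventh chord on Db.
In Ab minor, Db is the subdominant; the diatonic minor seventh chord there is iv7.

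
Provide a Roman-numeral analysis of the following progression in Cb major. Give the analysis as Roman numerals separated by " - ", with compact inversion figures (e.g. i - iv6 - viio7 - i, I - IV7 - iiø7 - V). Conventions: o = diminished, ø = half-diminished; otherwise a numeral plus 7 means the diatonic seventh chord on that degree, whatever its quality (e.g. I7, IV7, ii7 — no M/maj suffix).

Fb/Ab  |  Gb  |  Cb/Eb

IV6 - V - I6

Fb/Ab: root Fb is the subdominant; major triad there is IV6.
Gb: root Gb is the dominant; major triad there is V.
Cb/Eb: major triad on Cb = scale degree 1 → I6.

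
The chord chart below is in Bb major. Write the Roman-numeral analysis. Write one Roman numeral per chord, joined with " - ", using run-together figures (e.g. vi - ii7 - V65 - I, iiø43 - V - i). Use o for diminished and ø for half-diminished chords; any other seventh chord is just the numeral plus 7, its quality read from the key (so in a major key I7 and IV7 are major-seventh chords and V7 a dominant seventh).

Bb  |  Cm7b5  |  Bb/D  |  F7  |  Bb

I - iiø7 - I6 - V7 - I

Bb has root Bb, degree 1 in Bb major, so I.
Cm7b5: half-diminished seventh chord on C — chromatic; iiø7 (borrowed from the parallel minor).
Bb/D: major triad on Bb = scale degree 1 → I6.
F7: dominant seventh chord on F = scale degree 5 → V7.
Bb: root Bb is the tonic; major triad there is I.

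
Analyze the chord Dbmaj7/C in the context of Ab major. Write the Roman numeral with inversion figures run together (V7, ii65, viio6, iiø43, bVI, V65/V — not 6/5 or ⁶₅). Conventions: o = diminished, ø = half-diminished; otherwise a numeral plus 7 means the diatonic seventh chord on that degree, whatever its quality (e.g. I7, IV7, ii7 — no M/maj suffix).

IV42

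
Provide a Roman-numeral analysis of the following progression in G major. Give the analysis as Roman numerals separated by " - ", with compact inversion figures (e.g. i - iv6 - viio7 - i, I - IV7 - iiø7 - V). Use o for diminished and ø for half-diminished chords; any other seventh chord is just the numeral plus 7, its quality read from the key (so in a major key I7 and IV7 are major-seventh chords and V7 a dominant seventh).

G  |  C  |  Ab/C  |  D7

G: major triad on G = scale degree 1 → I.
C has root C, degree 4 in G major, so IV.
Ab/C: major triad on Ab — chromatic; Ab is the lowered second degree, so this is the Neapolitan sixth, bII6 (third, C, in the bass — hence the 6).
D7 has root D, degree 5 in G major, so V7.

I - IV - bII6 - V7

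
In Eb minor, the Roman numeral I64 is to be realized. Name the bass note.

I in Eb minor has root Eb; the chord is Eb-G-Bb.
The figure 64 means second inversion — the fifth is in the bass.

Bb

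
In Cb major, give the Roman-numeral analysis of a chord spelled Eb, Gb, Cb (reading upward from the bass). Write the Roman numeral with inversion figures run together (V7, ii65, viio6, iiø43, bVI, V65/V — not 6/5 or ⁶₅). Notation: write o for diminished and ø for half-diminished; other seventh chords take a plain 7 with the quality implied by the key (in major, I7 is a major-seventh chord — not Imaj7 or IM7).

I6

Stacked in thirds the chord is Cb-Eb-Gb: a major triad on Cb.
In Cb major, Cb is the tonic; the diatonic major triad there is I.
With Eb in the bass the chord is in first inversion, so the figured bass is 6.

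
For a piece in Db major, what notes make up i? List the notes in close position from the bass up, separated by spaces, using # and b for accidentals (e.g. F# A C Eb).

Scale degree 1 in Db major is Db; here the chord built on it is altered to a minor triad. i is the minor tonic, borrowed from the parallel minor.
So the chord is Db-Fb-Ab.

Db Fb Ab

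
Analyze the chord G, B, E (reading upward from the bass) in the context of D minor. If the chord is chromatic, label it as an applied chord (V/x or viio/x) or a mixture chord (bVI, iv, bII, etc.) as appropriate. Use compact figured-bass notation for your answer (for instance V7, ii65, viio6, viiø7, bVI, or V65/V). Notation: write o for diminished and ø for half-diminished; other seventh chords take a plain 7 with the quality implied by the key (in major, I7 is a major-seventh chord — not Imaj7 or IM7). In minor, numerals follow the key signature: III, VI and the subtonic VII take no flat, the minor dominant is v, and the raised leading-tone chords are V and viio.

The pitches E-G-B form a minor triad rooted on E.
E is the second degree of D minor. This is the minor supertonic, borrowed from the parallel major (the Dorian ii).
With G in the bass the chord is in first inversion, so the figured bass is 6.

ii6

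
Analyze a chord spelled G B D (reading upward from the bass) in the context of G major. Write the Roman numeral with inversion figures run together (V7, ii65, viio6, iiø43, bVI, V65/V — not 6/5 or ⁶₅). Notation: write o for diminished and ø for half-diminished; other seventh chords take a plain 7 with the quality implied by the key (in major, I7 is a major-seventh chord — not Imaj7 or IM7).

I

Stacked in thirds the chord is G-B-D: a major triad on G.
In G major, G is the tonic; the diatonic major triad there is I.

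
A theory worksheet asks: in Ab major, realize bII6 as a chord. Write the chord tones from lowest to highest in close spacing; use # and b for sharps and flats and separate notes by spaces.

Db Fb Bbb

bII6 is the Neapolitan sixth — a major triad on the lowered second degree, here in its customary first inversion. In Ab major that root is Bbb.
So the chord is Bbb-Db-Fb.
The figured bass 6 indicates first inversion, placing the third (Db) in the bass: Db-Fb-Bbb.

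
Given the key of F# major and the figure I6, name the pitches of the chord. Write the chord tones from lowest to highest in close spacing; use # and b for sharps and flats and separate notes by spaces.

The numeral's case and figure indicate a major triad. In F# major its root, the tonic, is F#.
Stacking thirds from F# gives F#-A#-C#.
The figured bass 6 indicates first inversion, placing the third (A#) in the bass: A#-C#-F#.

A# C# F#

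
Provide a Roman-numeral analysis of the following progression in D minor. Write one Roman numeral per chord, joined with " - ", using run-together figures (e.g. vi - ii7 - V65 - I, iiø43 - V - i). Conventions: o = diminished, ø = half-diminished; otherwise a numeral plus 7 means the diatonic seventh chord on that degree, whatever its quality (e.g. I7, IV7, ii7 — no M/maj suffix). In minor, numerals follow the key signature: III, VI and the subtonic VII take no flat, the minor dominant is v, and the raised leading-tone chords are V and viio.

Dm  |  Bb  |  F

i - VI - III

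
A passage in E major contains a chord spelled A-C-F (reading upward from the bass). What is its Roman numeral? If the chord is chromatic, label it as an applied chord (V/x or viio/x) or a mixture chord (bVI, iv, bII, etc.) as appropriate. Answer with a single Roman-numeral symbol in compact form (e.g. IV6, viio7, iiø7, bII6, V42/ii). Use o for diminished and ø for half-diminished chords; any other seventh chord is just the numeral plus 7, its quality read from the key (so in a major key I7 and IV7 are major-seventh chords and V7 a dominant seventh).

bII6

Stacked in thirds the chord is F-A-C: a major triad on F.
F is the lowered second degree of E major (diatonic 2 would be F#). This is the Neapolitan sixth — a major triad on the lowered second degree, here in its customary first inversion.
With A in the bass the chord is in first inversion, so the figured bass is 6.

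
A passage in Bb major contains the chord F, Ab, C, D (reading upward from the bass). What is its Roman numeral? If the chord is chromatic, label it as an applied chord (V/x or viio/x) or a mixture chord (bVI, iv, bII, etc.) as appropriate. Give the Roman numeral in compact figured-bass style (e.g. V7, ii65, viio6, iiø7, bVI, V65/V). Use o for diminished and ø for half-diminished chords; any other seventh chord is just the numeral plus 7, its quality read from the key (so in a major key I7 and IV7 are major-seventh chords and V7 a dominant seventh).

viiø65/IV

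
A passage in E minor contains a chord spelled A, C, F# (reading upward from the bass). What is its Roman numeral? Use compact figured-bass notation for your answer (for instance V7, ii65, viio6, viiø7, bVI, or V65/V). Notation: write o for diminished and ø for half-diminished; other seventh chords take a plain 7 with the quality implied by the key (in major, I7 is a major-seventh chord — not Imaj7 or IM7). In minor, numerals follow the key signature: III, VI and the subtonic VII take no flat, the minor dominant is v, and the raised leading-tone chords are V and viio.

Stacked in thirds the chord is F#-A-C: a diminished triad on F#.
F# is scale degree 2 in E minor, and a diminished triad on that degree is written iio.
With A in the bass the chord is in first inversion, so the figured bass is 6.

iio6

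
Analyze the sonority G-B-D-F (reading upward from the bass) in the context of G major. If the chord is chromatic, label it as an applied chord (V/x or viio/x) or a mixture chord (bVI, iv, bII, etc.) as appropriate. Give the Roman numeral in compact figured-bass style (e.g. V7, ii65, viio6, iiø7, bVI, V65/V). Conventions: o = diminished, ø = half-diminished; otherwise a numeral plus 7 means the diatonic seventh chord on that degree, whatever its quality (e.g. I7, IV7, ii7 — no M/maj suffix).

V7/IV

The pitches G-B-D-F form a dominant seventh chord rooted on G.
G is not a diatonic chord root with this quality in G major, but it lies a perfect fifth above C (IV), so the chord functions as an applied dominant of IV.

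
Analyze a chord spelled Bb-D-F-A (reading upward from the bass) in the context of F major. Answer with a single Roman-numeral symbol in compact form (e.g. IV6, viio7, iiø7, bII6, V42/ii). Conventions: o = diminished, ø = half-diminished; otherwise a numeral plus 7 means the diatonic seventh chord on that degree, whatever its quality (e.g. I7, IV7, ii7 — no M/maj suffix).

IV7

Stacked in thirds the chord is Bb-D-F-A: a major seventh chord on Bb.
Bb is scale degree 4 in F major, and a major seventh chord on that degree is written IV7.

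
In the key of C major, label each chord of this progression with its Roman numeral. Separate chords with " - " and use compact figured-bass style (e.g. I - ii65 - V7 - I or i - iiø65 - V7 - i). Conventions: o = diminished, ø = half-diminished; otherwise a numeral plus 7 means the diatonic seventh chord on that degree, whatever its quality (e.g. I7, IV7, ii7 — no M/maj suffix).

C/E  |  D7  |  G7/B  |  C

I6 - V7/V - V65 - I

C/E has root C, degree 1 in C major, so I6.
D7: chromatic; D is V of V, so V7/V.
G7/B: dominant seventh chord on G = scale degree 5 → V65.
C: major triad on C = scale degree 1 → I.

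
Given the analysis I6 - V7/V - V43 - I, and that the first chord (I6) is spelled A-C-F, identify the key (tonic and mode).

F major

I6 is given as A-C-F — a major triad with root F.
If F is scale degree 1 and the mode makes that degree carry a major triad, the tonic is F and the mode is major.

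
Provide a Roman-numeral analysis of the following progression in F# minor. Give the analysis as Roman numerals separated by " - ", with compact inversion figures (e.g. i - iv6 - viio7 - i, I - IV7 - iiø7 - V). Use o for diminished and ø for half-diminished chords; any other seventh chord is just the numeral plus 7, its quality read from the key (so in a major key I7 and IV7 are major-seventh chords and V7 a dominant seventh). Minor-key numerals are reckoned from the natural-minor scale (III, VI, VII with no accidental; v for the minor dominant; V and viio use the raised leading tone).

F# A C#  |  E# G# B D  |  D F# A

F#-A-C# has root F#, degree 1 in F# minor, so i.
E#-G#-B-D: fully diminished seventh chord on E# = scale degree 7 → viio7.
D-F#-A: root D is the submediant; major triad there is VI.

i - viio7 - VI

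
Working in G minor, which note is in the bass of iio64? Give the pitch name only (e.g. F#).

Eb

iio in G minor has root A; the chord is A-C-Eb.
The figure 64 means second inversion — the fifth is in the bass.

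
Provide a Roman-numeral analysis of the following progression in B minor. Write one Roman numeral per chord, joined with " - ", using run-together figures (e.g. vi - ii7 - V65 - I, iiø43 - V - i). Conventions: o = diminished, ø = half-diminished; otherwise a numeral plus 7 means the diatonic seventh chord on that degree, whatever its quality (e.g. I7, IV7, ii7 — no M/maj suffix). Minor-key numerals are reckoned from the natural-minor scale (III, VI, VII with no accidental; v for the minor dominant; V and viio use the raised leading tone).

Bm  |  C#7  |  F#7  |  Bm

i - V7/V - V7 - i

Bm: minor triad on B = scale degree 1 → i.
C#7: a dominant seventh chord on C#, the applied dominant of V → V7/V.
F#7 has root F#, degree 5 in B minor, so V7.
Bm has root B, degree 1 in B minor, so i.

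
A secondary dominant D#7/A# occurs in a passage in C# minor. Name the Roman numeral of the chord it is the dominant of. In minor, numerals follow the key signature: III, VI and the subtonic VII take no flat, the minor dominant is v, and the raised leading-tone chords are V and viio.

V

The chord is a dominant seventh chord on D#.
A dominant resolves down a perfect fifth: D# → G#. In C# minor, G# is scale degree 5, i.e. V.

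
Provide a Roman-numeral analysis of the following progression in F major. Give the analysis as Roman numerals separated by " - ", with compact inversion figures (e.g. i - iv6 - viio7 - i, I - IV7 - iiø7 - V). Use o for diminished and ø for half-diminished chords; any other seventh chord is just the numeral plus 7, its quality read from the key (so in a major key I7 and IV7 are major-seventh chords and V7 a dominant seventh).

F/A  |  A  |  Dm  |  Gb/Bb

I6 - V/vi - vi - bII6

F/A: major triad on F = scale degree 1 → I6.
A is the secondary dominant of vi (major triad on A): V/vi.
Dm: minor triad on D = scale degree 6 → vi.
Gb/Bb: Gb with this quality isn't in the key; a major triad on b2 is the Neapolitan sixth, bII6 (third, Bb, in the bass — hence the 6).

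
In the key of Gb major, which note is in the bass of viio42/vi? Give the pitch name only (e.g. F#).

Cb

The applied chord viio42/vi is rooted on D: D-F-Ab-Cb.
The figure 42 means third inversion — the seventh is in the bass.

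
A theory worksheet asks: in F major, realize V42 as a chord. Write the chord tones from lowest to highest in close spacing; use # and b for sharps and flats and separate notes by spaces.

Bb C E G

The numeral's case and figure indicate a dominant seventh chord. In F major its root, the dominant, is C.
That chord is spelled C-E-G-Bb.
The figured bass 42 indicates third inversion, placing the seventh (Bb) in the bass: Bb-C-E-G.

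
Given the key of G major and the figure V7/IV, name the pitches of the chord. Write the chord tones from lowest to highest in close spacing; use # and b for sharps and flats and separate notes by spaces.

G B D F

V7/IV is a secondary dominant — the dominant seventh of IV. IV in G major is C, so the applied chord's root is G, a perfect fifth above.
Building a dominant seventh chord on G gives G-B-D-F.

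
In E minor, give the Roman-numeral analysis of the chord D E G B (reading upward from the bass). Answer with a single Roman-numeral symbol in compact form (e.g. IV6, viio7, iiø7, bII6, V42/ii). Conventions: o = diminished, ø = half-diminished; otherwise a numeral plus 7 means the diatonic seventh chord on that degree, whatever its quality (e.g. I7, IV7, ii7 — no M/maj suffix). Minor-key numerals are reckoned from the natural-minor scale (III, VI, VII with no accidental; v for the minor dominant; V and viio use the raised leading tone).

i42

The pitches E-G-B-D form a minor seventh chord rooted on E.
E is scale degree 1 in E minor, and a minor seventh chord on that degree is written i7.
With D in the bass the chord is in third inversion, so the figured bass is 42.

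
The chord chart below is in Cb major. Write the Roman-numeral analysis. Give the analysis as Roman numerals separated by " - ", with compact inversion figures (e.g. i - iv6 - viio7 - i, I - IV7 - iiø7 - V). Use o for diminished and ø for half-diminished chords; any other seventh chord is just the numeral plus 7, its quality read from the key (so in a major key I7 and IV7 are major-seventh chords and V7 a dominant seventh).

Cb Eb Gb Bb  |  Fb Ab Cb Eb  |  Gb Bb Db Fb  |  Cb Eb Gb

I7 - IV7 - V7 - I

Cb-Eb-Gb-Bb: major seventh chord on Cb = scale degree 1 → I7.
Fb-Ab-Cb-Eb has root Fb, degree 4 in Cb major, so IV7.
Gb-Bb-Db-Fb: root Gb is the dominant; dominant seventh chord there is V7.
Cb-Eb-Gb has root Cb, degree 1 in Cb major, so I.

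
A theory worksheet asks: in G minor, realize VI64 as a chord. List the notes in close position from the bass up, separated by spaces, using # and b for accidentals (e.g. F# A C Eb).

In G minor, the submediant is Eb, and the diatonic chord built there is a major triad.
Stacking thirds from Eb gives Eb-G-Bb.
The figured bass 64 indicates second inversion, placing the fifth (Bb) in the bass: Bb-Eb-G.

Bb Eb G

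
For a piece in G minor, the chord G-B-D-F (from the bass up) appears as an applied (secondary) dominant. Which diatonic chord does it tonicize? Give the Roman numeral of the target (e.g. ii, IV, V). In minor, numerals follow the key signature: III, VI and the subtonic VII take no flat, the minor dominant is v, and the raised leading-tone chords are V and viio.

iv

The chord is a dominant seventh chord on G.
A dominant resolves down a perfect fifth: G → C. In G minor, C is scale degree 4, i.e. iv.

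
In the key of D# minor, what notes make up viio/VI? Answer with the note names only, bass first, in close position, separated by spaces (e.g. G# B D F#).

viio/VI is a secondary leading-tone chord. The target VI is B in D# minor; the applied chord is rooted a semitone below, on A#.
Building a diminished triad on A# gives A#-C#-E.

A# C# E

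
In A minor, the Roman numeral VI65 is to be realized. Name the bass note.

VI in A minor has root F; the chord is F-A-C-E.
The figure 65 means first inversion — the third is in the bass.

A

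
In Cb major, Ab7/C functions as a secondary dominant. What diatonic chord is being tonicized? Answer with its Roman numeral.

ii

The chord is a dominant seventh chord on Ab.
A dominant resolves down a perfect fifth: Ab → Db. In Cb major, Db is scale degree 2, i.e. ii.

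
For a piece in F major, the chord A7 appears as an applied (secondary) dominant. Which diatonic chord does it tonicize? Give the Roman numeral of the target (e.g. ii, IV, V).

vi

The chord is a dominant seventh chord on A.
A dominant resolves down a perfect fifth: A → D. In F major, D is scale degree 6, i.e. vi.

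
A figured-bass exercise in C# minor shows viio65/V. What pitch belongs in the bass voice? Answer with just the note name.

The applied chord viio65/V is rooted on F##: F##-A#-C#-E.
The figure 65 means first inversion — the third is in the bass.

A#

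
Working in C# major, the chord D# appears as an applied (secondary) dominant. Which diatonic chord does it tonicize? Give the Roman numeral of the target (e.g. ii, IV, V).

V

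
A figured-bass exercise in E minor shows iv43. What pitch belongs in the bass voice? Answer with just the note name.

iv in E minor has root A; the chord is A-C-E-G.
The figure 43 means second inversion — the fifth is in the bass.

E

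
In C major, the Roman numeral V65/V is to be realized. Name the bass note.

F#

The applied chord V65/V is rooted on D: D-F#-A-C.
The figure 65 means first inversion — the third is in the bass.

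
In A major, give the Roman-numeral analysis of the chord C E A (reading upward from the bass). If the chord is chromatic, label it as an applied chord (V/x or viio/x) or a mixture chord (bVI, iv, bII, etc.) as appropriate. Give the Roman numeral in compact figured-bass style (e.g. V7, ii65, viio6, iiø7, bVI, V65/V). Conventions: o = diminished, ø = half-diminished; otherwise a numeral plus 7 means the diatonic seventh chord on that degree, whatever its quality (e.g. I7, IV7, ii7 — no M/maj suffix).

i6

The pitches A-C-E form a minor triad rooted on A.
A is the first degree of A major. This is the minor tonic, borrowed from the parallel minor.
With C in the bass the chord is in first inversion, so the figured bass is 6.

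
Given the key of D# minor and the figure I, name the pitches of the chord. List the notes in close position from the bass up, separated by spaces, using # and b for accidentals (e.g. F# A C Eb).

I is the major tonic (Picardy third), borrowed from the parallel major. In D# minor that root is D#.
So the chord is D#-F##-A#, a major triad.

D# F## A#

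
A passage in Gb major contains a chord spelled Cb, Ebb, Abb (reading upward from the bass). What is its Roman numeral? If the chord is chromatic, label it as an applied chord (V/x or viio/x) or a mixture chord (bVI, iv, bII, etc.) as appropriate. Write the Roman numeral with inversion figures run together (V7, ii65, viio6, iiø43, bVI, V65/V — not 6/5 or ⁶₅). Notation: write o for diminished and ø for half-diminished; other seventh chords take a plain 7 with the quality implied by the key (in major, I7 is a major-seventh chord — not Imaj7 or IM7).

bII6

Stacked in thirds the chord is Abb-Cb-Ebb: a major triad on Abb.
Abb is the lowered second degree of Gb major (diatonic 2 would be Ab). This is the Neapolitan sixth — a major triad on the lowered second degree, here in its customary first inversion.
With Cb in the bass the chord is in first inversion, so the figured bass is 6.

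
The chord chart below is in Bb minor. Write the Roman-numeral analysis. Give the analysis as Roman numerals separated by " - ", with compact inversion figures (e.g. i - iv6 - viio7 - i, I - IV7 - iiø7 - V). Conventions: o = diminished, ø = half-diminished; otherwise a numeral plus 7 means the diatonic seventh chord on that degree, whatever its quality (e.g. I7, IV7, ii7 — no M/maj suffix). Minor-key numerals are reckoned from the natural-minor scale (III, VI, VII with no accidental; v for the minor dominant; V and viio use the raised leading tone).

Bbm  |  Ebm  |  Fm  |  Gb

Bbm has root Bb, degree 1 in Bb minor, so i.
Ebm: minor triad on Eb = scale degree 4 → iv.
Fm: root F is the dominant; minor triad there is v.
Gb has root Gb, degree 6 in Bb minor, so VI.

i - iv - v - VI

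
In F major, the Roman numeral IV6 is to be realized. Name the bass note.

D

IV in F major has root Bb; the chord is Bb-D-F.
The figure 6 means first inversion — the third is in the bass.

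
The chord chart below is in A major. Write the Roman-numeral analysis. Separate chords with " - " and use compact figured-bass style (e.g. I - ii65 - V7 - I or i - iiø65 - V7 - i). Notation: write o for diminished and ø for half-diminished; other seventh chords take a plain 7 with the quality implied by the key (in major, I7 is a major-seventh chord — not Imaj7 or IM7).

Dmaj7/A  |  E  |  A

IV43 - V - I

Dmaj7/A: root D is the subdominant; major seventh chord there is IV43.
E has root E, degree 5 in A major, so V.
A: root A is the tonic; major triad there is I.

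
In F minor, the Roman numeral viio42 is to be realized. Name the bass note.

viio in F minor has root E; the chord is E-G-Bb-Db.
The figure 42 means third inversion — the seventh is in the bass.

Db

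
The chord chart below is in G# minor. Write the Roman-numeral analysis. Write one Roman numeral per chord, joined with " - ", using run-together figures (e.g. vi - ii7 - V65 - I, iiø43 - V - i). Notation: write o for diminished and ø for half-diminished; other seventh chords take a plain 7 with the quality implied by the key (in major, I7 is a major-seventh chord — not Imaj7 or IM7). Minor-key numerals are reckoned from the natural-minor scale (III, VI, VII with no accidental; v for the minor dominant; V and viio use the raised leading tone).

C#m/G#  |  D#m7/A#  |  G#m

iv64 - v43 - i

C#m/G#: root C# is the subdominant; minor triad there is iv64.
D#m7/A# has root D#, degree 5 in G# minor, so v43.
G#m: minor triad on G# = scale degree 1 → i.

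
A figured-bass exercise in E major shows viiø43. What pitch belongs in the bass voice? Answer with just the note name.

viiø in E major has root D#; the chord is D#-F#-A-C#.
The figure 43 means second inversion — the fifth is in the bass.

A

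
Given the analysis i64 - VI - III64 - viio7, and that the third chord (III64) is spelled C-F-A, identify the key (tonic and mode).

D minor

III64 is given as C-F-A — a major triad with root F.
Counting down 2 scale steps from F places the tonic on D; a major triad on degree 3 is diatonic only in minor.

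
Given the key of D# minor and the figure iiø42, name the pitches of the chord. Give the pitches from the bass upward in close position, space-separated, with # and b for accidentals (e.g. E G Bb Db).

In D# minor, scale degree 2 is E#, and the diatonic chord built there is a half-diminished seventh chord.
That chord is spelled E#-G#-B-D#.
With the 42 figure the chord is in third inversion; from the bass D# upward in close position it reads D#-E#-G#-B.

D# E# G# B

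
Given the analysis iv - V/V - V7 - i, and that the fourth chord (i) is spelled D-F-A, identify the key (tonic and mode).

D minor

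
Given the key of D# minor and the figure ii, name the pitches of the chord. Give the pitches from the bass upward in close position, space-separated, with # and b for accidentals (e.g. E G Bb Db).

E# G# B#

Scale degree 2 in D# minor is E#; here the chord built on it is altered to a minor triad. ii is the minor supertonic, borrowed from the parallel major (the Dorian ii).
So the chord is E#-G#-B#, a minor triad.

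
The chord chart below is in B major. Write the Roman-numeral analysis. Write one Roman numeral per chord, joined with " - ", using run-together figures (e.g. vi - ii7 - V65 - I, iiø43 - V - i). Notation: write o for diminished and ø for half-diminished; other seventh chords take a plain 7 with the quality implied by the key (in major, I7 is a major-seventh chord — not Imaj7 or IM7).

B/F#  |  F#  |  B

I64 - V - I

B/F#: major triad on B = scale degree 1 → I64.
F#: major triad on F# = scale degree 5 → V.
B has root B, degree 1 in B major, so I.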